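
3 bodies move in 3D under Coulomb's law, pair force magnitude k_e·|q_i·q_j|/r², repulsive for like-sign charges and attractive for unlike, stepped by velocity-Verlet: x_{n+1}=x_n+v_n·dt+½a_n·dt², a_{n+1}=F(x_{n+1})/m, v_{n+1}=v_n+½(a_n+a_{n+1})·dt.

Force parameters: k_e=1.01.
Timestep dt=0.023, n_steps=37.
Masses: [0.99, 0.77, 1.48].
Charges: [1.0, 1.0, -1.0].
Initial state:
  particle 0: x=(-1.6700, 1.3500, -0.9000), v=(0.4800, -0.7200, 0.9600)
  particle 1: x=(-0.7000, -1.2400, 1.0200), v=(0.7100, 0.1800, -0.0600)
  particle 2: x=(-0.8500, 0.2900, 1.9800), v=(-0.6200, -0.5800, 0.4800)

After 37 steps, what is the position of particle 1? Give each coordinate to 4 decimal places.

step 0: x0=(-1.6700, 1.3500, -0.9000) x1=(-0.7000, -1.2400, 1.0200) x2=(-0.8500, 0.2900, 1.9800)
step 1: x0=(-1.6590, 1.3334, -0.8779) x1=(-0.6837, -1.2358, 1.0187) x2=(-0.8643, 0.2766, 1.9910)
step 2: x0=(-1.6479, 1.3169, -0.8558) x1=(-0.6673, -1.2315, 1.0175) x2=(-0.8785, 0.2632, 2.0019)
step 3: x0=(-1.6369, 1.3004, -0.8337) x1=(-0.6510, -1.2270, 1.0165) x2=(-0.8928, 0.2496, 2.0127)
step 4: x0=(-1.6258, 1.2839, -0.8115) x1=(-0.6347, -1.2224, 1.0157) x2=(-0.9070, 0.2360, 2.0234)
step 5: x0=(-1.6148, 1.2674, -0.7893) x1=(-0.6184, -1.2177, 1.0150) x2=(-0.9213, 0.2223, 2.0340)
step 6: x0=(-1.6038, 1.2510, -0.7671) x1=(-0.6021, -1.2128, 1.0145) x2=(-0.9355, 0.2085, 2.0446)
step 7: x0=(-1.5928, 1.2346, -0.7449) x1=(-0.5859, -1.2079, 1.0141) x2=(-0.9497, 0.1947, 2.0550)
step 8: x0=(-1.5817, 1.2182, -0.7227) x1=(-0.5696, -1.2028, 1.0139) x2=(-0.9639, 0.1807, 2.0653)
step 9: x0=(-1.5707, 1.2018, -0.7004) x1=(-0.5534, -1.1976, 1.0139) x2=(-0.9781, 0.1667, 2.0755)
step 10: x0=(-1.5597, 1.1854, -0.6781) x1=(-0.5372, -1.1923, 1.0140) x2=(-0.9923, 0.1527, 2.0856)
step 11: x0=(-1.5487, 1.1691, -0.6558) x1=(-0.5211, -1.1869, 1.0143) x2=(-1.0064, 0.1385, 2.0956)
step 12: x0=(-1.5377, 1.1527, -0.6334) x1=(-0.5050, -1.1814, 1.0148) x2=(-1.0205, 0.1243, 2.1055)
step 13: x0=(-1.5267, 1.1365, -0.6111) x1=(-0.4889, -1.1757, 1.0154) x2=(-1.0346, 0.1100, 2.1153)
step 14: x0=(-1.5158, 1.1202, -0.5887) x1=(-0.4728, -1.1700, 1.0163) x2=(-1.0487, 0.0956, 2.1250)
step 15: x0=(-1.5048, 1.1039, -0.5662) x1=(-0.4568, -1.1642, 1.0173) x2=(-1.0627, 0.0812, 2.1345)
step 16: x0=(-1.4938, 1.0877, -0.5438) x1=(-0.4409, -1.1583, 1.0185) x2=(-1.0767, 0.0667, 2.1440)
step 17: x0=(-1.4829, 1.0715, -0.5213) x1=(-0.4250, -1.1523, 1.0198) x2=(-1.0907, 0.0522, 2.1533)
step 18: x0=(-1.4720, 1.0554, -0.4988) x1=(-0.4091, -1.1462, 1.0214) x2=(-1.1046, 0.0375, 2.1626)
step 19: x0=(-1.4611, 1.0392, -0.4763) x1=(-0.3934, -1.1400, 1.0231) x2=(-1.1185, 0.0229, 2.1717)
step 20: x0=(-1.4502, 1.0231, -0.4538) x1=(-0.3776, -1.1338, 1.0251) x2=(-1.1324, 0.0081, 2.1807)
step 21: x0=(-1.4393, 1.0070, -0.4312) x1=(-0.3619, -1.1274, 1.0272) x2=(-1.1462, -0.0067, 2.1896)
step 22: x0=(-1.4285, 0.9910, -0.4086) x1=(-0.3463, -1.1211, 1.0295) x2=(-1.1599, -0.0215, 2.1984)
step 23: x0=(-1.4176, 0.9749, -0.3860) x1=(-0.3308, -1.1146, 1.0319) x2=(-1.1736, -0.0364, 2.2070)
step 24: x0=(-1.4068, 0.9589, -0.3633) x1=(-0.3153, -1.1081, 1.0346) x2=(-1.1873, -0.0513, 2.2156)
step 25: x0=(-1.3960, 0.9430, -0.3406) x1=(-0.2998, -1.1016, 1.0375) x2=(-1.2009, -0.0663, 2.2240)
step 26: x0=(-1.3853, 0.9270, -0.3179) x1=(-0.2845, -1.0949, 1.0405) x2=(-1.2145, -0.0814, 2.2323)
step 27: x0=(-1.3745, 0.9111, -0.2952) x1=(-0.2692, -1.0883, 1.0437) x2=(-1.2280, -0.0964, 2.2405)
step 28: x0=(-1.3638, 0.8952, -0.2724) x1=(-0.2539, -1.0816, 1.0471) x2=(-1.2415, -0.1116, 2.2486)
step 29: x0=(-1.3531, 0.8794, -0.2496) x1=(-0.2388, -1.0749, 1.0507) x2=(-1.2549, -0.1267, 2.2566)
step 30: x0=(-1.3425, 0.8636, -0.2268) x1=(-0.2237, -1.0681, 1.0545) x2=(-1.2683, -0.1419, 2.2645)
step 31: x0=(-1.3319, 0.8478, -0.2039) x1=(-0.2087, -1.0614, 1.0585) x2=(-1.2815, -0.1572, 2.2722)
step 32: x0=(-1.3213, 0.8320, -0.1810) x1=(-0.1937, -1.0546, 1.0626) x2=(-1.2948, -0.1724, 2.2798)
step 33: x0=(-1.3108, 0.8163, -0.1581) x1=(-0.1788, -1.0478, 1.0670) x2=(-1.3080, -0.1877, 2.2873)
step 34: x0=(-1.3003, 0.8006, -0.1352) x1=(-0.1640, -1.0410, 1.0715) x2=(-1.3211, -0.2030, 2.2947)
step 35: x0=(-1.2898, 0.7850, -0.1122) x1=(-0.1493, -1.0342, 1.0762) x2=(-1.3341, -0.2184, 2.3020)
step 36: x0=(-1.2794, 0.7694, -0.0892) x1=(-0.1346, -1.0273, 1.0811) x2=(-1.3471, -0.2337, 2.3092)
step 37: x0=(-1.2690, 0.7538, -0.0662) x1=(-0.1200, -1.0205, 1.0862) x2=(-1.3600, -0.2491, 2.3162)

(-0.1200, -1.0205, 1.0862)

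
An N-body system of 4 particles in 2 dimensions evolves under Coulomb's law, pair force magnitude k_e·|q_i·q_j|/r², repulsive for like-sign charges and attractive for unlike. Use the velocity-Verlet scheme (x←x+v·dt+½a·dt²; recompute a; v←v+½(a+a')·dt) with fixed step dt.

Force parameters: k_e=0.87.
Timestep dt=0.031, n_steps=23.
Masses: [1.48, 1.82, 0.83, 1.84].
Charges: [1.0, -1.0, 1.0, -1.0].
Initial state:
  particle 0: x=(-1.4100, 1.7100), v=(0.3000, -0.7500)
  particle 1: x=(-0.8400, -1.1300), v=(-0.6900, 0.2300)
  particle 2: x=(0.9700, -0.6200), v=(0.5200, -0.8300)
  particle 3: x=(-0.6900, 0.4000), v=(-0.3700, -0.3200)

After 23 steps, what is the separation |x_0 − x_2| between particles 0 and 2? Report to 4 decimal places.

3.3253

step 0: x0=(-1.4100, 1.7100) x1=(-0.8400, -1.1300) x2=(0.9700, -0.6200) x3=(-0.6900, 0.4000)
step 1: x0=(-1.4007, 1.6866) x1=(-0.8613, -1.1229) x2=(0.9859, -0.6457) x3=(-0.7015, 0.3902)
step 2: x0=(-1.3912, 1.6630) x1=(-0.8826, -1.1160) x2=(1.0014, -0.6715) x3=(-0.7129, 0.3808)
step 3: x0=(-1.3816, 1.6391) x1=(-0.9038, -1.1091) x2=(1.0165, -0.6972) x3=(-0.7243, 0.3717)
step 4: x0=(-1.3720, 1.6149) x1=(-0.9248, -1.1024) x2=(1.0311, -0.7229) x3=(-0.7357, 0.3629)
step 5: x0=(-1.3622, 1.5904) x1=(-0.9459, -1.0958) x2=(1.0454, -0.7486) x3=(-0.7471, 0.3545)
step 6: x0=(-1.3524, 1.5656) x1=(-0.9668, -1.0893) x2=(1.0593, -0.7743) x3=(-0.7585, 0.3464)
step 7: x0=(-1.3424, 1.5405) x1=(-0.9877, -1.0830) x2=(1.0729, -0.8000) x3=(-0.7699, 0.3388)
step 8: x0=(-1.3323, 1.5151) x1=(-1.0085, -1.0768) x2=(1.0861, -0.8256) x3=(-0.7813, 0.3315)
step 9: x0=(-1.3221, 1.4893) x1=(-1.0292, -1.0707) x2=(1.0990, -0.8512) x3=(-0.7926, 0.3247)
step 10: x0=(-1.3118, 1.4631) x1=(-1.0499, -1.0648) x2=(1.1115, -0.8769) x3=(-0.8040, 0.3182)
step 11: x0=(-1.3013, 1.4366) x1=(-1.0705, -1.0591) x2=(1.1237, -0.9024) x3=(-0.8154, 0.3122)
step 12: x0=(-1.2908, 1.4096) x1=(-1.0911, -1.0535) x2=(1.1357, -0.9280) x3=(-0.8267, 0.3067)
step 13: x0=(-1.2801, 1.3823) x1=(-1.1117, -1.0480) x2=(1.1473, -0.9535) x3=(-0.8381, 0.3017)
step 14: x0=(-1.2693, 1.3545) x1=(-1.1322, -1.0427) x2=(1.1586, -0.9790) x3=(-0.8495, 0.2971)
step 15: x0=(-1.2583, 1.3262) x1=(-1.1527, -1.0376) x2=(1.1697, -1.0045) x3=(-0.8609, 0.2931)
step 16: x0=(-1.2472, 1.2974) x1=(-1.1732, -1.0326) x2=(1.1804, -1.0299) x3=(-0.8723, 0.2897)
step 17: x0=(-1.2360, 1.2681) x1=(-1.1936, -1.0278) x2=(1.1910, -1.0554) x3=(-0.8837, 0.2867)
step 18: x0=(-1.2247, 1.2383) x1=(-1.2140, -1.0232) x2=(1.2012, -1.0807) x3=(-0.8952, 0.2844)
step 19: x0=(-1.2131, 1.2078) x1=(-1.2344, -1.0187) x2=(1.2113, -1.1061) x3=(-0.9067, 0.2827)
step 20: x0=(-1.2015, 1.1767) x1=(-1.2548, -1.0143) x2=(1.2211, -1.1314) x3=(-0.9182, 0.2817)
step 21: x0=(-1.1897, 1.1449) x1=(-1.2752, -1.0101) x2=(1.2307, -1.1567) x3=(-0.9297, 0.2814)
step 22: x0=(-1.1777, 1.1124) x1=(-1.2955, -1.0061) x2=(1.2400, -1.1820) x3=(-0.9413, 0.2818)
step 23: x0=(-1.1656, 1.0790) x1=(-1.3159, -1.0022) x2=(1.2491, -1.2072) x3=(-0.9529, 0.2830)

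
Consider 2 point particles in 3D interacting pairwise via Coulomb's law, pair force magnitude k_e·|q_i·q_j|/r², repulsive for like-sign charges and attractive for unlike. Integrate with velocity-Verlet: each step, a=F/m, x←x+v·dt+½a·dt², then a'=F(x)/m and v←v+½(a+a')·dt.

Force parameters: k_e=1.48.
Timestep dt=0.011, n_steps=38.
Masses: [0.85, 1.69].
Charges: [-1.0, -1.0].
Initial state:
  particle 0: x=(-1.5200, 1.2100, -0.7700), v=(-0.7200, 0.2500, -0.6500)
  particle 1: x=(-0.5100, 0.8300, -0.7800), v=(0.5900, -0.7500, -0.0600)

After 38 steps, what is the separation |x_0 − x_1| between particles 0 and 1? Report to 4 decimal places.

1.9016

step 0: x0=(-1.5200, 1.2100, -0.7700) x1=(-0.5100, 0.8300, -0.7800)
step 1: x0=(-1.5280, 1.2128, -0.7771) x1=(-0.5035, 0.8217, -0.7807)
step 2: x0=(-1.5362, 1.2156, -0.7843) x1=(-0.4969, 0.8134, -0.7813)
step 3: x0=(-1.5445, 1.2185, -0.7914) x1=(-0.4902, 0.8051, -0.7820)
step 4: x0=(-1.5530, 1.2215, -0.7986) x1=(-0.4834, 0.7967, -0.7826)
step 5: x0=(-1.5616, 1.2245, -0.8057) x1=(-0.4765, 0.7884, -0.7833)
step 6: x0=(-1.5704, 1.2276, -0.8129) x1=(-0.4696, 0.7799, -0.7840)
step 7: x0=(-1.5793, 1.2307, -0.8201) x1=(-0.4626, 0.7715, -0.7846)
step 8: x0=(-1.5883, 1.2339, -0.8272) x1=(-0.4556, 0.7630, -0.7853)
step 9: x0=(-1.5975, 1.2372, -0.8344) x1=(-0.4485, 0.7545, -0.7859)
step 10: x0=(-1.6068, 1.2405, -0.8416) x1=(-0.4413, 0.7460, -0.7866)
step 11: x0=(-1.6162, 1.2438, -0.8487) x1=(-0.4340, 0.7375, -0.7872)
step 12: x0=(-1.6257, 1.2472, -0.8559) x1=(-0.4267, 0.7289, -0.7879)
step 13: x0=(-1.6354, 1.2507, -0.8631) x1=(-0.4194, 0.7203, -0.7885)
step 14: x0=(-1.6451, 1.2542, -0.8703) x1=(-0.4120, 0.7116, -0.7891)
step 15: x0=(-1.6550, 1.2577, -0.8775) x1=(-0.4045, 0.7030, -0.7898)
step 16: x0=(-1.6650, 1.2613, -0.8847) x1=(-0.3970, 0.6943, -0.7904)
step 17: x0=(-1.6750, 1.2649, -0.8920) x1=(-0.3894, 0.6856, -0.7910)
step 18: x0=(-1.6852, 1.2686, -0.8992) x1=(-0.3818, 0.6769, -0.7916)
step 19: x0=(-1.6954, 1.2723, -0.9064) x1=(-0.3741, 0.6682, -0.7923)
step 20: x0=(-1.7058, 1.2761, -0.9137) x1=(-0.3664, 0.6594, -0.7929)
step 21: x0=(-1.7162, 1.2799, -0.9209) x1=(-0.3587, 0.6506, -0.7935)
step 22: x0=(-1.7267, 1.2837, -0.9282) x1=(-0.3509, 0.6418, -0.7941)
step 23: x0=(-1.7373, 1.2876, -0.9354) x1=(-0.3431, 0.6330, -0.7947)
step 24: x0=(-1.7480, 1.2915, -0.9427) x1=(-0.3352, 0.6242, -0.7953)
step 25: x0=(-1.7587, 1.2955, -0.9500) x1=(-0.3273, 0.6153, -0.7959)
step 26: x0=(-1.7696, 1.2995, -0.9573) x1=(-0.3193, 0.6065, -0.7965)
step 27: x0=(-1.7805, 1.3035, -0.9646) x1=(-0.3113, 0.5976, -0.7970)
step 28: x0=(-1.7914, 1.3075, -0.9719) x1=(-0.3033, 0.5887, -0.7976)
step 29: x0=(-1.8025, 1.3116, -0.9792) x1=(-0.2952, 0.5798, -0.7982)
step 30: x0=(-1.8136, 1.3157, -0.9865) x1=(-0.2872, 0.5708, -0.7988)
step 31: x0=(-1.8247, 1.3199, -0.9939) x1=(-0.2790, 0.5619, -0.7993)
step 32: x0=(-1.8360, 1.3241, -1.0012) x1=(-0.2709, 0.5529, -0.7999)
step 33: x0=(-1.8473, 1.3283, -1.0086) x1=(-0.2627, 0.5439, -0.8005)
step 34: x0=(-1.8586, 1.3325, -1.0159) x1=(-0.2545, 0.5349, -0.8010)
step 35: x0=(-1.8700, 1.3368, -1.0233) x1=(-0.2462, 0.5259, -0.8016)
step 36: x0=(-1.8815, 1.3411, -1.0306) x1=(-0.2380, 0.5169, -0.8021)
step 37: x0=(-1.8930, 1.3454, -1.0380) x1=(-0.2297, 0.5078, -0.8027)
step 38: x0=(-1.9046, 1.3498, -1.0454) x1=(-0.2213, 0.4988, -0.8032)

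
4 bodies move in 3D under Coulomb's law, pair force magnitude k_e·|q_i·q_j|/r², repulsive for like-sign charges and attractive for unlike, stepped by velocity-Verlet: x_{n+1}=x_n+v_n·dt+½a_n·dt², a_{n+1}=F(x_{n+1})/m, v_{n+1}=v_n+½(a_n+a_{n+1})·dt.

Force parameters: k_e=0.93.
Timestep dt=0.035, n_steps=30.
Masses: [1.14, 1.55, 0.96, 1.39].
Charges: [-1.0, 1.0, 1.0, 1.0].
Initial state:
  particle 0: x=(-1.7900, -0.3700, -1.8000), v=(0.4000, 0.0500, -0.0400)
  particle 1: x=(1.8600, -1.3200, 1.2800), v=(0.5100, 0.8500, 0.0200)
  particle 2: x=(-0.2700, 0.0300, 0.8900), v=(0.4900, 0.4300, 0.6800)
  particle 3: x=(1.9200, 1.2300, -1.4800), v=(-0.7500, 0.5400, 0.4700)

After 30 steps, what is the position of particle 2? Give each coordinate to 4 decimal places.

step 0: x0=(-1.7900, -0.3700, -1.8000) x1=(1.8600, -1.3200, 1.2800) x2=(-0.2700, 0.0300, 0.8900) x3=(1.9200, 1.2300, -1.4800)
step 1: x0=(-1.7759, -0.3682, -1.8013) x1=(1.8779, -1.2903, 1.2807) x2=(-0.2530, 0.0451, 0.9138) x3=(1.8937, 1.2489, -1.4636)
step 2: x0=(-1.7617, -0.3664, -1.8026) x1=(1.8958, -1.2607, 1.2815) x2=(-0.2363, 0.0602, 0.9375) x3=(1.8675, 1.2679, -1.4473)
step 3: x0=(-1.7474, -0.3646, -1.8037) x1=(1.9139, -1.2312, 1.2823) x2=(-0.2198, 0.0754, 0.9611) x3=(1.8412, 1.2869, -1.4311)
step 4: x0=(-1.7329, -0.3628, -1.8046) x1=(1.9320, -1.2017, 1.2831) x2=(-0.2036, 0.0906, 0.9847) x3=(1.8150, 1.3060, -1.4150)
step 5: x0=(-1.7183, -0.3609, -1.8055) x1=(1.9502, -1.1724, 1.2839) x2=(-0.1877, 0.1058, 1.0083) x3=(1.7887, 1.3251, -1.3990)
step 6: x0=(-1.7035, -0.3589, -1.8063) x1=(1.9684, -1.1431, 1.2848) x2=(-0.1721, 0.1211, 1.0318) x3=(1.7624, 1.3442, -1.3831)
step 7: x0=(-1.6887, -0.3570, -1.8069) x1=(1.9868, -1.1140, 1.2857) x2=(-0.1567, 0.1364, 1.0553) x3=(1.7362, 1.3634, -1.3673)
step 8: x0=(-1.6736, -0.3550, -1.8074) x1=(2.0052, -1.0849, 1.2867) x2=(-0.1417, 0.1518, 1.0787) x3=(1.7099, 1.3826, -1.3516)
step 9: x0=(-1.6585, -0.3529, -1.8078) x1=(2.0237, -1.0559, 1.2877) x2=(-0.1269, 0.1672, 1.1021) x3=(1.6836, 1.4019, -1.3360)
step 10: x0=(-1.6432, -0.3509, -1.8081) x1=(2.0423, -1.0270, 1.2887) x2=(-0.1123, 0.1826, 1.1255) x3=(1.6572, 1.4212, -1.3205)
step 11: x0=(-1.6278, -0.3487, -1.8083) x1=(2.0610, -0.9982, 1.2897) x2=(-0.0981, 0.1981, 1.1488) x3=(1.6309, 1.4406, -1.3051)
step 12: x0=(-1.6122, -0.3466, -1.8083) x1=(2.0797, -0.9696, 1.2908) x2=(-0.0841, 0.2136, 1.1722) x3=(1.6046, 1.4600, -1.2899)
step 13: x0=(-1.5965, -0.3444, -1.8083) x1=(2.0986, -0.9409, 1.2919) x2=(-0.0704, 0.2292, 1.1955) x3=(1.5782, 1.4795, -1.2747)
step 14: x0=(-1.5807, -0.3421, -1.8081) x1=(2.1175, -0.9124, 1.2930) x2=(-0.0570, 0.2448, 1.2188) x3=(1.5518, 1.4990, -1.2597)
step 15: x0=(-1.5647, -0.3398, -1.8079) x1=(2.1366, -0.8840, 1.2942) x2=(-0.0439, 0.2604, 1.2422) x3=(1.5254, 1.5185, -1.2448)
step 16: x0=(-1.5487, -0.3375, -1.8075) x1=(2.1557, -0.8557, 1.2954) x2=(-0.0310, 0.2760, 1.2655) x3=(1.4990, 1.5381, -1.2300)
step 17: x0=(-1.5324, -0.3351, -1.8070) x1=(2.1750, -0.8275, 1.2966) x2=(-0.0184, 0.2917, 1.2888) x3=(1.4725, 1.5578, -1.2153)
step 18: x0=(-1.5161, -0.3326, -1.8064) x1=(2.1943, -0.7993, 1.2978) x2=(-0.0061, 0.3073, 1.3121) x3=(1.4460, 1.5775, -1.2008)
step 19: x0=(-1.4996, -0.3301, -1.8056) x1=(2.2137, -0.7713, 1.2990) x2=(0.0059, 0.3231, 1.3354) x3=(1.4195, 1.5972, -1.1864)
step 20: x0=(-1.4830, -0.3276, -1.8048) x1=(2.2332, -0.7433, 1.3003) x2=(0.0177, 0.3388, 1.3588) x3=(1.3929, 1.6170, -1.1721)
step 21: x0=(-1.4662, -0.3250, -1.8039) x1=(2.2528, -0.7154, 1.3016) x2=(0.0292, 0.3545, 1.3821) x3=(1.3664, 1.6368, -1.1579)
step 22: x0=(-1.4494, -0.3223, -1.8028) x1=(2.2726, -0.6877, 1.3029) x2=(0.0405, 0.3703, 1.4055) x3=(1.3397, 1.6566, -1.1438)
step 23: x0=(-1.4324, -0.3196, -1.8016) x1=(2.2924, -0.6600, 1.3042) x2=(0.0515, 0.3861, 1.4289) x3=(1.3131, 1.6765, -1.1299)
step 24: x0=(-1.4152, -0.3168, -1.8004) x1=(2.3123, -0.6324, 1.3055) x2=(0.0622, 0.4019, 1.4524) x3=(1.2864, 1.6964, -1.1161)
step 25: x0=(-1.3980, -0.3140, -1.7990) x1=(2.3323, -0.6048, 1.3069) x2=(0.0727, 0.4177, 1.4758) x3=(1.2596, 1.7164, -1.1024)
step 26: x0=(-1.3806, -0.3111, -1.7975) x1=(2.3525, -0.5774, 1.3082) x2=(0.0829, 0.4335, 1.4994) x3=(1.2329, 1.7364, -1.0889)
step 27: x0=(-1.3630, -0.3081, -1.7959) x1=(2.3727, -0.5501, 1.3096) x2=(0.0928, 0.4493, 1.5229) x3=(1.2060, 1.7564, -1.0755)
step 28: x0=(-1.3454, -0.3050, -1.7941) x1=(2.3930, -0.5228, 1.3110) x2=(0.1025, 0.4652, 1.5465) x3=(1.1792, 1.7765, -1.0622)
step 29: x0=(-1.3276, -0.3019, -1.7923) x1=(2.4135, -0.4956, 1.3124) x2=(0.1120, 0.4810, 1.5701) x3=(1.1522, 1.7966, -1.0490)
step 30: x0=(-1.3097, -0.2988, -1.7904) x1=(2.4340, -0.4685, 1.3138) x2=(0.1212, 0.4969, 1.5938) x3=(1.1253, 1.8168, -1.0360)

(0.1212, 0.4969, 1.5938)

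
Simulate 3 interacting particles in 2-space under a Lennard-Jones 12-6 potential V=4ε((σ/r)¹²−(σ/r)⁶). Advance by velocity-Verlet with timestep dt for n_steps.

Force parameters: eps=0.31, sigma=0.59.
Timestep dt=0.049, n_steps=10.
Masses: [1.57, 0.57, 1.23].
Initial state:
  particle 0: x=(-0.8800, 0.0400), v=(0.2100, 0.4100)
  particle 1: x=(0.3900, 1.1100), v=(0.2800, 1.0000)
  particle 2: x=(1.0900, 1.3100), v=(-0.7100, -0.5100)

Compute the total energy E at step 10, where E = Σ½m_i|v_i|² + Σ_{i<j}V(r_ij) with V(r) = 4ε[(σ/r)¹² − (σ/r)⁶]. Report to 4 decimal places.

step 0: x0=(-0.8800, 0.0400) x1=(0.3900, 1.1100) x2=(1.0900, 1.3100)
step 1: x0=(-0.8697, 0.0601) x1=(0.4062, 1.1597) x2=(1.0540, 1.2847)
step 2: x0=(-0.8594, 0.0802) x1=(0.4219, 1.2093) x2=(1.0183, 1.2594)
step 3: x0=(-0.8491, 0.1003) x1=(0.3976, 1.2555) x2=(1.0011, 1.2357)
step 4: x0=(-0.8388, 0.1204) x1=(0.3398, 1.3028) x2=(0.9994, 1.2114)
step 5: x0=(-0.8284, 0.1406) x1=(0.2828, 1.3499) x2=(0.9973, 1.1873)
step 6: x0=(-0.8181, 0.1607) x1=(0.2310, 1.3959) x2=(0.9929, 1.1636)
step 7: x0=(-0.8077, 0.1809) x1=(0.1832, 1.4405) x2=(0.9865, 1.1406)
step 8: x0=(-0.7973, 0.2010) x1=(0.1383, 1.4840) x2=(0.9787, 1.1180)
step 9: x0=(-0.7869, 0.2212) x1=(0.0953, 1.5267) x2=(0.9701, 1.0958)
step 10: x0=(-0.7765, 0.2414) x1=(0.0535, 1.5687) x2=(0.9609, 1.0739)
step 0 velocities: v0=(0.2100, 0.4100) v1=(0.2800, 1.0000) v2=(-0.7100, -0.5100)
step 0: KE=0.9439, PE=-0.2546, E=0.6893
step 10 velocities: v0=(0.2125, 0.4126) v1=(-0.8441, 0.8516) v2=(-0.1923, -0.4446)
step 10: KE=0.7231, PE=-0.0460, E=0.6771

0.6771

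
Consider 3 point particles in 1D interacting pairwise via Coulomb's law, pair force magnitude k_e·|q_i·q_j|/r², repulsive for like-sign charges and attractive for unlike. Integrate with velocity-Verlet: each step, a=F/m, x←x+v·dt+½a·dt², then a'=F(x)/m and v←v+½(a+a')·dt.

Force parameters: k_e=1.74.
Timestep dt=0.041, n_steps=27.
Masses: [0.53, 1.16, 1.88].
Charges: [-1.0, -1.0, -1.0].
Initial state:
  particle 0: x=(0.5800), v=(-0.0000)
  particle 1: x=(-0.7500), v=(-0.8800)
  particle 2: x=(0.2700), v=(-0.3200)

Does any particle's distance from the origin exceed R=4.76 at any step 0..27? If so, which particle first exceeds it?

step 0: x0=(0.5800) x1=(-0.7500) x2=(0.2700)
step 1: x0=(0.6103) x1=(-0.7880) x2=(0.2495)
step 2: x0=(0.6858) x1=(-0.8296) x2=(0.2186)
step 3: x0=(0.7890) x1=(-0.8747) x2=(0.1819)
step 4: x0=(0.9091) x1=(-0.9229) x2=(0.1424)
step 5: x0=(1.0403) x1=(-0.9740) x2=(0.1016)
step 6: x0=(1.1791) x1=(-1.0280) x2=(0.0603)
step 7: x0=(1.3235) x1=(-1.0846) x2=(0.0192)
step 8: x0=(1.4720) x1=(-1.1438) x2=(-0.0216)
step 9: x0=(1.6238) x1=(-1.2053) x2=(-0.0618)
step 10: x0=(1.7783) x1=(-1.2690) x2=(-0.1014)
step 11: x0=(1.9349) x1=(-1.3349) x2=(-0.1403)
step 12: x0=(2.0933) x1=(-1.4027) x2=(-0.1785)
step 13: x0=(2.2533) x1=(-1.4725) x2=(-0.2159)
step 14: x0=(2.4145) x1=(-1.5440) x2=(-0.2526)
step 15: x0=(2.5769) x1=(-1.6172) x2=(-0.2886)
step 16: x0=(2.7402) x1=(-1.6920) x2=(-0.3239)
step 17: x0=(2.9044) x1=(-1.7682) x2=(-0.3585)
step 18: x0=(3.0694) x1=(-1.8459) x2=(-0.3925)
step 19: x0=(3.2351) x1=(-1.9248) x2=(-0.4259)
step 20: x0=(3.4014) x1=(-2.0049) x2=(-0.4587)
step 21: x0=(3.5683) x1=(-2.0862) x2=(-0.4910)
step 22: x0=(3.7356) x1=(-2.1686) x2=(-0.5227)
step 23: x0=(3.9035) x1=(-2.2520) x2=(-0.5540)
step 24: x0=(4.0717) x1=(-2.3363) x2=(-0.5848)
step 25: x0=(4.2404) x1=(-2.4215) x2=(-0.6151)
step 26: x0=(4.4094) x1=(-2.5075) x2=(-0.6451)
step 27: x0=(4.5787) x1=(-2.5943) x2=(-0.6747)

no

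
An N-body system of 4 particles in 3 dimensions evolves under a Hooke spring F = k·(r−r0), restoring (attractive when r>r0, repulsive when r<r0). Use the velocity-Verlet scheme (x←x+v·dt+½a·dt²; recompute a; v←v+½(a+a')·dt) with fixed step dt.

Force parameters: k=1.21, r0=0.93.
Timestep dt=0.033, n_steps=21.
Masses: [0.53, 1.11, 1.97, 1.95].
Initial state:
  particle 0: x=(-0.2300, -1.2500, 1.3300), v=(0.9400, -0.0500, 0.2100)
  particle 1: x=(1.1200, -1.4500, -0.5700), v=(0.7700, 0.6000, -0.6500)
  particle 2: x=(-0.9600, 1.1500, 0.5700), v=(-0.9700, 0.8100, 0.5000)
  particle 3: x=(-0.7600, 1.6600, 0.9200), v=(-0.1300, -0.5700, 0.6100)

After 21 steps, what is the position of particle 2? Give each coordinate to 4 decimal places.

step 0: x0=(-0.2300, -1.2500, 1.3300) x1=(1.1200, -1.4500, -0.5700) x2=(-0.9600, 1.1500, 0.5700) x3=(-0.7600, 1.6600, 0.9200)
step 1: x0=(-0.1990, -1.2474, 1.3345) x1=(1.1432, -1.4276, -0.5896) x2=(-0.9914, 1.1755, 0.5863) x3=(-0.7637, 1.6398, 0.9399)
step 2: x0=(-0.1682, -1.2362, 1.3343) x1=(1.1618, -1.4000, -0.6054) x2=(-1.0214, 1.1985, 0.6023) x3=(-0.7660, 1.6168, 0.9593)
step 3: x0=(-0.1379, -1.2164, 1.3293) x1=(1.1758, -1.3672, -0.6173) x2=(-1.0501, 1.2190, 0.6179) x3=(-0.7670, 1.5911, 0.9782)
step 4: x0=(-0.1081, -1.1882, 1.3197) x1=(1.1851, -1.3294, -0.6253) x2=(-1.0774, 1.2370, 0.6330) x3=(-0.7665, 1.5627, 0.9966)
step 5: x0=(-0.0790, -1.1517, 1.3055) x1=(1.1897, -1.2867, -0.6294) x2=(-1.1032, 1.2526, 0.6476) x3=(-0.7647, 1.5318, 1.0144)
step 6: x0=(-0.0509, -1.1069, 1.2868) x1=(1.1897, -1.2390, -0.6294) x2=(-1.1276, 1.2657, 0.6617) x3=(-0.7614, 1.4983, 1.0317)
step 7: x0=(-0.0238, -1.0543, 1.2639) x1=(1.1850, -1.1866, -0.6255) x2=(-1.1506, 1.2764, 0.6754) x3=(-0.7566, 1.4623, 1.0484)
step 8: x0=(0.0020, -0.9940, 1.2369) x1=(1.1756, -1.1296, -0.6176) x2=(-1.1720, 1.2848, 0.6884) x3=(-0.7504, 1.4240, 1.0646)
step 9: x0=(0.0264, -0.9265, 1.2061) x1=(1.1617, -1.0681, -0.6058) x2=(-1.1920, 1.2909, 0.7009) x3=(-0.7427, 1.3835, 1.0801)
step 10: x0=(0.0493, -0.8521, 1.1718) x1=(1.1433, -1.0023, -0.5902) x2=(-1.2104, 1.2949, 0.7129) x3=(-0.7336, 1.3407, 1.0949)
step 11: x0=(0.0706, -0.7712, 1.1342) x1=(1.1205, -0.9323, -0.5709) x2=(-1.2273, 1.2969, 0.7242) x3=(-0.7230, 1.2960, 1.1091)
step 12: x0=(0.0901, -0.6844, 1.0937) x1=(1.0934, -0.8585, -0.5478) x2=(-1.2426, 1.2969, 0.7350) x3=(-0.7111, 1.2493, 1.1226)
step 13: x0=(0.1078, -0.5921, 1.0505) x1=(1.0621, -0.7808, -0.5213) x2=(-1.2565, 1.2950, 0.7451) x3=(-0.6979, 1.2009, 1.1354)
step 14: x0=(0.1235, -0.4948, 1.0051) x1=(1.0268, -0.6996, -0.4913) x2=(-1.2687, 1.2914, 0.7547) x3=(-0.6834, 1.1509, 1.1475)
step 15: x0=(0.1372, -0.3932, 0.9577) x1=(0.9877, -0.6151, -0.4581) x2=(-1.2795, 1.2862, 0.7638) x3=(-0.6677, 1.0995, 1.1589)
step 16: x0=(0.1490, -0.2876, 0.9087) x1=(0.9448, -0.5275, -0.4219) x2=(-1.2887, 1.2794, 0.7722) x3=(-0.6510, 1.0468, 1.1695)
step 17: x0=(0.1587, -0.1788, 0.8584) x1=(0.8985, -0.4370, -0.3827) x2=(-1.2964, 1.2713, 0.7801) x3=(-0.6332, 0.9930, 1.1793)
step 18: x0=(0.1664, -0.0672, 0.8072) x1=(0.8489, -0.3439, -0.3409) x2=(-1.3026, 1.2618, 0.7875) x3=(-0.6145, 0.9382, 1.1885)
step 19: x0=(0.1721, 0.0467, 0.7553) x1=(0.7962, -0.2485, -0.2965) x2=(-1.3073, 1.2512, 0.7943) x3=(-0.5950, 0.8827, 1.1969)
step 20: x0=(0.1759, 0.1625, 0.7030) x1=(0.7406, -0.1509, -0.2500) x2=(-1.3107, 1.2394, 0.8006) x3=(-0.5748, 0.8266, 1.2047)
step 21: x0=(0.1778, 0.2797, 0.6507) x1=(0.6824, -0.0516, -0.2014) x2=(-1.3126, 1.2268, 0.8064) x3=(-0.5539, 0.7700, 1.2118)

(-1.3126, 1.2268, 0.8064)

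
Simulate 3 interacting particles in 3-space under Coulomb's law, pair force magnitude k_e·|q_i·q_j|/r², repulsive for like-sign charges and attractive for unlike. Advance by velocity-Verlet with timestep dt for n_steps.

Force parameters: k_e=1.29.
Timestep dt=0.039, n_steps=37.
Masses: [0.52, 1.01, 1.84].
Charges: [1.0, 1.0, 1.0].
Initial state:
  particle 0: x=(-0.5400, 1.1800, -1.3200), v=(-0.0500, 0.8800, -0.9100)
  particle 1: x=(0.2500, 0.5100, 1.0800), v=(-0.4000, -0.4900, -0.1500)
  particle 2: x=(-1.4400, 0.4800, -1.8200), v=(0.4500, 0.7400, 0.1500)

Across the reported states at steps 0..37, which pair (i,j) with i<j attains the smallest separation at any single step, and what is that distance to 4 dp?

pair (0,2), distance 1.1600

step 0: x0=(-0.5400, 1.1800, -1.3200) x1=(0.2500, 0.5100, 1.0800) x2=(-1.4400, 0.4800, -1.8200)
step 1: x0=(-0.5412, 1.2151, -1.3553) x1=(0.2345, 0.4909, 1.0744) x2=(-1.4227, 0.5087, -1.8143)
step 2: x0=(-0.5406, 1.2518, -1.3900) x1=(0.2191, 0.4716, 1.0691) x2=(-1.4060, 0.5369, -1.8090)
step 3: x0=(-0.5384, 1.2902, -1.4244) x1=(0.2040, 0.4523, 1.0643) x2=(-1.3899, 0.5647, -1.8040)
step 4: x0=(-0.5343, 1.3304, -1.4583) x1=(0.1889, 0.4329, 1.0598) x2=(-1.3744, 0.5921, -1.7994)
step 5: x0=(-0.5283, 1.3725, -1.4919) x1=(0.1741, 0.4135, 1.0558) x2=(-1.3594, 0.6189, -1.7951)
step 6: x0=(-0.5205, 1.4166, -1.5252) x1=(0.1593, 0.3939, 1.0521) x2=(-1.3451, 0.6453, -1.7910)
step 7: x0=(-0.5108, 1.4628, -1.5583) x1=(0.1448, 0.3742, 1.0488) x2=(-1.3314, 0.6711, -1.7873)
step 8: x0=(-0.4992, 1.5110, -1.5912) x1=(0.1303, 0.3544, 1.0459) x2=(-1.3183, 0.6964, -1.7838)
step 9: x0=(-0.4858, 1.5613, -1.6240) x1=(0.1160, 0.3345, 1.0434) x2=(-1.3058, 0.7212, -1.7805)
step 10: x0=(-0.4707, 1.6136, -1.6569) x1=(0.1018, 0.3145, 1.0412) x2=(-1.2939, 0.7454, -1.7774)
step 11: x0=(-0.4538, 1.6681, -1.6899) x1=(0.0878, 0.2944, 1.0393) x2=(-1.2825, 0.7692, -1.7745)
step 12: x0=(-0.4352, 1.7245, -1.7230) x1=(0.0739, 0.2742, 1.0379) x2=(-1.2717, 0.7924, -1.7717)
step 13: x0=(-0.4152, 1.7829, -1.7564) x1=(0.0600, 0.2538, 1.0367) x2=(-1.2613, 0.8151, -1.7690)
step 14: x0=(-0.3937, 1.8432, -1.7901) x1=(0.0463, 0.2334, 1.0359) x2=(-1.2515, 0.8374, -1.7664)
step 15: x0=(-0.3708, 1.9053, -1.8241) x1=(0.0327, 0.2127, 1.0355) x2=(-1.2420, 0.8592, -1.7640)
step 16: x0=(-0.3467, 1.9691, -1.8585) x1=(0.0192, 0.1920, 1.0353) x2=(-1.2330, 0.8806, -1.7615)
step 17: x0=(-0.3214, 2.0346, -1.8933) x1=(0.0058, 0.1712, 1.0355) x2=(-1.2243, 0.9017, -1.7592)
step 18: x0=(-0.2950, 2.1016, -1.9285) x1=(-0.0075, 0.1502, 1.0360) x2=(-1.2160, 0.9223, -1.7569)
step 19: x0=(-0.2677, 2.1701, -1.9642) x1=(-0.0207, 0.1290, 1.0368) x2=(-1.2081, 0.9426, -1.7546)
step 20: x0=(-0.2394, 2.2400, -2.0003) x1=(-0.0339, 0.1078, 1.0378) x2=(-1.2004, 0.9626, -1.7524)
step 21: x0=(-0.2103, 2.3112, -2.0368) x1=(-0.0469, 0.0864, 1.0392) x2=(-1.1930, 0.9823, -1.7502)
step 22: x0=(-0.1804, 2.3836, -2.0738) x1=(-0.0599, 0.0648, 1.0409) x2=(-1.1859, 1.0017, -1.7481)
step 23: x0=(-0.1498, 2.4571, -2.1112) x1=(-0.0728, 0.0432, 1.0428) x2=(-1.1791, 1.0209, -1.7460)
step 24: x0=(-0.1185, 2.5317, -2.1490) x1=(-0.0857, 0.0214, 1.0450) x2=(-1.1724, 1.0399, -1.7439)
step 25: x0=(-0.0867, 2.6073, -2.1873) x1=(-0.0984, -0.0005, 1.0474) x2=(-1.1660, 1.0586, -1.7418)
step 26: x0=(-0.0542, 2.6838, -2.2260) x1=(-0.1111, -0.0226, 1.0502) x2=(-1.1597, 1.0772, -1.7398)
step 27: x0=(-0.0213, 2.7612, -2.2650) x1=(-0.1238, -0.0448, 1.0531) x2=(-1.1536, 1.0956, -1.7377)
step 28: x0=(0.0121, 2.8395, -2.3044) x1=(-0.1364, -0.0672, 1.0564) x2=(-1.1477, 1.1138, -1.7358)
step 29: x0=(0.0460, 2.9185, -2.3442) x1=(-0.1489, -0.0896, 1.0598) x2=(-1.1420, 1.1319, -1.7338)
step 30: x0=(0.0803, 2.9982, -2.3843) x1=(-0.1614, -0.1122, 1.0635) x2=(-1.1364, 1.1498, -1.7319)
step 31: x0=(0.1149, 3.0786, -2.4248) x1=(-0.1738, -0.1350, 1.0674) x2=(-1.1309, 1.1676, -1.7300)
step 32: x0=(0.1499, 3.1597, -2.4655) x1=(-0.1862, -0.1579, 1.0716) x2=(-1.1256, 1.1853, -1.7281)
step 33: x0=(0.1853, 3.2414, -2.5066) x1=(-0.1985, -0.1809, 1.0759) x2=(-1.1204, 1.2030, -1.7263)
step 34: x0=(0.2209, 3.3236, -2.5480) x1=(-0.2108, -0.2040, 1.0805) x2=(-1.1153, 1.2205, -1.7245)
step 35: x0=(0.2569, 3.4064, -2.5896) x1=(-0.2230, -0.2273, 1.0853) x2=(-1.1103, 1.2379, -1.7228)
step 36: x0=(0.2931, 3.4897, -2.6315) x1=(-0.2352, -0.2507, 1.0903) x2=(-1.1054, 1.2553, -1.7211)
step 37: x0=(0.3296, 3.5735, -2.6736) x1=(-0.2473, -0.2742, 1.0955) x2=(-1.1006, 1.2726, -1.7194)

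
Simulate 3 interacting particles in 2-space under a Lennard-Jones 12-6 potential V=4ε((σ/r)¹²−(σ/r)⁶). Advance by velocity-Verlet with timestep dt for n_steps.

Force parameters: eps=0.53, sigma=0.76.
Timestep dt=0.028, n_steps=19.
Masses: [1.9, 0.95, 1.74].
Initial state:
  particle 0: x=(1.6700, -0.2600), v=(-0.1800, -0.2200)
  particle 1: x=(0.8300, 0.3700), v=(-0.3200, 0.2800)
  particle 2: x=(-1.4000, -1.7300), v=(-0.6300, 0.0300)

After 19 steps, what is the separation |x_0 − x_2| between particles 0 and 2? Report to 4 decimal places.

3.5323

step 0: x0=(1.6700, -0.2600) x1=(0.8300, 0.3700) x2=(-1.4000, -1.7300)
step 1: x0=(1.6648, -0.2660) x1=(0.8214, 0.3775) x2=(-1.4176, -1.7292)
step 2: x0=(1.6591, -0.2717) x1=(0.8137, 0.3845) x2=(-1.4353, -1.7283)
step 3: x0=(1.6531, -0.2771) x1=(0.8066, 0.3908) x2=(-1.4529, -1.7275)
step 4: x0=(1.6468, -0.2823) x1=(0.8003, 0.3966) x2=(-1.4706, -1.7266)
step 5: x0=(1.6401, -0.2872) x1=(0.7947, 0.4019) x2=(-1.4882, -1.7258)
step 6: x0=(1.6330, -0.2918) x1=(0.7897, 0.4066) x2=(-1.5058, -1.7250)
step 7: x0=(1.6257, -0.2961) x1=(0.7853, 0.4108) x2=(-1.5235, -1.7241)
step 8: x0=(1.6180, -0.3002) x1=(0.7816, 0.4145) x2=(-1.5411, -1.7233)
step 9: x0=(1.6101, -0.3040) x1=(0.7785, 0.4176) x2=(-1.5587, -1.7224)
step 10: x0=(1.6018, -0.3075) x1=(0.7760, 0.4202) x2=(-1.5764, -1.7216)
step 11: x0=(1.5932, -0.3108) x1=(0.7741, 0.4223) x2=(-1.5940, -1.7207)
step 12: x0=(1.5843, -0.3138) x1=(0.7728, 0.4238) x2=(-1.6116, -1.7199)
step 13: x0=(1.5751, -0.3165) x1=(0.7721, 0.4248) x2=(-1.6293, -1.7191)
step 14: x0=(1.5656, -0.3190) x1=(0.7721, 0.4252) x2=(-1.6469, -1.7182)
step 15: x0=(1.5558, -0.3211) x1=(0.7726, 0.4250) x2=(-1.6645, -1.7174)
step 16: x0=(1.5457, -0.3230) x1=(0.7739, 0.4242) x2=(-1.6822, -1.7165)
step 17: x0=(1.5352, -0.3245) x1=(0.7757, 0.4228) x2=(-1.6998, -1.7157)
step 18: x0=(1.5244, -0.3257) x1=(0.7783, 0.4207) x2=(-1.7174, -1.7148)
step 19: x0=(1.5133, -0.3265) x1=(0.7815, 0.4178) x2=(-1.7351, -1.7140)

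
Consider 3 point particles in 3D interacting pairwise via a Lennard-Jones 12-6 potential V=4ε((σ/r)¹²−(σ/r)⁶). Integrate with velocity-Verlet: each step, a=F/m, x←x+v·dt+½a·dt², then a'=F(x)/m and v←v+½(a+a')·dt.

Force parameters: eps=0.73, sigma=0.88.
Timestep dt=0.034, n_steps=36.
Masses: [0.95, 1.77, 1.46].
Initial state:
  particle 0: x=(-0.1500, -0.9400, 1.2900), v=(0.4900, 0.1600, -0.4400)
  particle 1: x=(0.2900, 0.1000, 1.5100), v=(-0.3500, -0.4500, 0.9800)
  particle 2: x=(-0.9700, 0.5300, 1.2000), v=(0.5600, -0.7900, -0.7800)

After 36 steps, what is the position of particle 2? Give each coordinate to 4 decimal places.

(-0.3425, -0.2800, 0.4029)

step 0: x0=(-0.1500, -0.9400, 1.2900) x1=(0.2900, 0.1000, 1.5100) x2=(-0.9700, 0.5300, 1.2000)
step 1: x0=(-0.1330, -0.9334, 1.2752) x1=(0.2776, 0.0842, 1.5431) x2=(-0.9506, 0.5030, 1.1736)
step 2: x0=(-0.1152, -0.9246, 1.2610) x1=(0.2643, 0.0675, 1.5758) x2=(-0.9306, 0.4756, 1.1473)
step 3: x0=(-0.0968, -0.9132, 1.2475) x1=(0.2500, 0.0498, 1.6080) x2=(-0.9098, 0.4478, 1.1213)
step 4: x0=(-0.0778, -0.8995, 1.2347) x1=(0.2348, 0.0312, 1.6395) x2=(-0.8882, 0.4196, 1.0956)
step 5: x0=(-0.0584, -0.8833, 1.2227) x1=(0.2186, 0.0117, 1.6702) x2=(-0.8657, 0.3909, 1.0702)
step 6: x0=(-0.0387, -0.8651, 1.2116) x1=(0.2015, -0.0086, 1.7002) x2=(-0.8424, 0.3617, 1.0453)
step 7: x0=(-0.0190, -0.8452, 1.2010) x1=(0.1837, -0.0292, 1.7294) x2=(-0.8182, 0.3319, 1.0209)
step 8: x0=(0.0004, -0.8245, 1.1905) x1=(0.1653, -0.0498, 1.7581) x2=(-0.7930, 0.3015, 0.9970)
step 9: x0=(0.0191, -0.8039, 1.1793) x1=(0.1463, -0.0697, 1.7867) x2=(-0.7668, 0.2703, 0.9738)
step 10: x0=(0.0369, -0.7842, 1.1665) x1=(0.1270, -0.0885, 1.8156) x2=(-0.7395, 0.2384, 0.9512)
step 11: x0=(0.0536, -0.7657, 1.1515) x1=(0.1073, -0.1059, 1.8450) x2=(-0.7110, 0.2056, 0.9295)
step 12: x0=(0.0693, -0.7478, 1.1343) x1=(0.0872, -0.1221, 1.8749) x2=(-0.6814, 0.1718, 0.9086)
step 13: x0=(0.0838, -0.7294, 1.1157) x1=(0.0666, -0.1377, 1.9048) x2=(-0.6504, 0.1369, 0.8887)
step 14: x0=(0.0970, -0.7094, 1.0965) x1=(0.0456, -0.1531, 1.9340) x2=(-0.6180, 0.1006, 0.8698)
step 15: x0=(0.1085, -0.6871, 1.0777) x1=(0.0242, -0.1686, 1.9623) x2=(-0.5841, 0.0631, 0.8519)
step 16: x0=(0.1185, -0.6625, 1.0600) x1=(0.0025, -0.1845, 1.9890) x2=(-0.5489, 0.0244, 0.8351)
step 17: x0=(0.1284, -0.6370, 1.0443) x1=(-0.0193, -0.2008, 2.0142) x2=(-0.5135, -0.0143, 0.8191)
step 18: x0=(0.1442, -0.6165, 1.0329) x1=(-0.0412, -0.2175, 2.0375) x2=(-0.4817, -0.0492, 0.8023)
step 19: x0=(0.1786, -0.6124, 1.0307) x1=(-0.0631, -0.2346, 2.0591) x2=(-0.4621, -0.0730, 0.7817)
step 20: x0=(0.2327, -0.6246, 1.0385) x1=(-0.0848, -0.2521, 2.0790) x2=(-0.4555, -0.0857, 0.7566)
step 21: x0=(0.2936, -0.6418, 1.0514) x1=(-0.1064, -0.2699, 2.0974) x2=(-0.4535, -0.0948, 0.7301)
step 22: x0=(0.3542, -0.6587, 1.0662) x1=(-0.1277, -0.2880, 2.1144) x2=(-0.4517, -0.1037, 0.7039)
step 23: x0=(0.4125, -0.6740, 1.0819) x1=(-0.1487, -0.3064, 2.1303) x2=(-0.4488, -0.1134, 0.6786)
step 24: x0=(0.4682, -0.6875, 1.0981) x1=(-0.1693, -0.3249, 2.1451) x2=(-0.4445, -0.1240, 0.6543)
step 25: x0=(0.5215, -0.6996, 1.1146) x1=(-0.1897, -0.3437, 2.1591) x2=(-0.4391, -0.1352, 0.6307)
step 26: x0=(0.5728, -0.7105, 1.1314) x1=(-0.2097, -0.3626, 2.1723) x2=(-0.4327, -0.1471, 0.6079)
step 27: x0=(0.6222, -0.7205, 1.1483) x1=(-0.2294, -0.3816, 2.1850) x2=(-0.4256, -0.1594, 0.5857)
step 28: x0=(0.6702, -0.7298, 1.1654) x1=(-0.2488, -0.4007, 2.1971) x2=(-0.4177, -0.1721, 0.5641)
step 29: x0=(0.7169, -0.7385, 1.1826) x1=(-0.2680, -0.4199, 2.2087) x2=(-0.4094, -0.1850, 0.5429)
step 30: x0=(0.7625, -0.7467, 1.1999) x1=(-0.2870, -0.4391, 2.2200) x2=(-0.4006, -0.1982, 0.5221)
step 31: x0=(0.8072, -0.7546, 1.2172) x1=(-0.3058, -0.4584, 2.2310) x2=(-0.3915, -0.2115, 0.5016)
step 32: x0=(0.8512, -0.7622, 1.2347) x1=(-0.3244, -0.4777, 2.2417) x2=(-0.3821, -0.2250, 0.4814)
step 33: x0=(0.8945, -0.7696, 1.2521) x1=(-0.3428, -0.4971, 2.2522) x2=(-0.3725, -0.2387, 0.4615)
step 34: x0=(0.9373, -0.7768, 1.2695) x1=(-0.3611, -0.5164, 2.2625) x2=(-0.3627, -0.2524, 0.4418)
step 35: x0=(0.9796, -0.7839, 1.2870) x1=(-0.3793, -0.5358, 2.2727) x2=(-0.3527, -0.2662, 0.4222)
step 36: x0=(1.0215, -0.7908, 1.3045) x1=(-0.3974, -0.5552, 2.2827) x2=(-0.3425, -0.2800, 0.4029)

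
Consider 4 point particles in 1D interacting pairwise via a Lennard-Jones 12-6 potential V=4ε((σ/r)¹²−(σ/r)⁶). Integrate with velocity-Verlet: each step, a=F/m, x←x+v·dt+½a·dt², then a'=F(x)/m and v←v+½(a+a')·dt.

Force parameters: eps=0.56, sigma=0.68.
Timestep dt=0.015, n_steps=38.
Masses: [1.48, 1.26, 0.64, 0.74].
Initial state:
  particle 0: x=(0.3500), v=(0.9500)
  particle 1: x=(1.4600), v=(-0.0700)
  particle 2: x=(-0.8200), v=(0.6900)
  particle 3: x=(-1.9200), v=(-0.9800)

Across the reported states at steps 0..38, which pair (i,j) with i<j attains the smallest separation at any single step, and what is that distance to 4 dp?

pair (0,1), distance 0.6715

step 0: x0=(0.3500) x1=(1.4600) x2=(-0.8200) x3=(-1.9200)
step 1: x0=(0.3643) x1=(1.4589) x2=(-0.8097) x3=(-1.9346)
step 2: x0=(0.3786) x1=(1.4577) x2=(-0.7994) x3=(-1.9491)
step 3: x0=(0.3929) x1=(1.4563) x2=(-0.7892) x3=(-1.9634)
step 4: x0=(0.4073) x1=(1.4549) x2=(-0.7789) x3=(-1.9775)
step 5: x0=(0.4218) x1=(1.4533) x2=(-0.7687) x3=(-1.9916)
step 6: x0=(0.4363) x1=(1.4515) x2=(-0.7584) x3=(-2.0056)
step 7: x0=(0.4509) x1=(1.4495) x2=(-0.7481) x3=(-2.0195)
step 8: x0=(0.4657) x1=(1.4474) x2=(-0.7377) x3=(-2.0333)
step 9: x0=(0.4805) x1=(1.4450) x2=(-0.7273) x3=(-2.0471)
step 10: x0=(0.4956) x1=(1.4424) x2=(-0.7168) x3=(-2.0608)
step 11: x0=(0.5107) x1=(1.4396) x2=(-0.7063) x3=(-2.0745)
step 12: x0=(0.5261) x1=(1.4365) x2=(-0.6958) x3=(-2.0881)
step 13: x0=(0.5417) x1=(1.4331) x2=(-0.6851) x3=(-2.1016)
step 14: x0=(0.5575) x1=(1.4293) x2=(-0.6744) x3=(-2.1152)
step 15: x0=(0.5735) x1=(1.4252) x2=(-0.6636) x3=(-2.1287)
step 16: x0=(0.5899) x1=(1.4208) x2=(-0.6528) x3=(-2.1422)
step 17: x0=(0.6064) x1=(1.4160) x2=(-0.6418) x3=(-2.1556)
step 18: x0=(0.6232) x1=(1.4109) x2=(-0.6308) x3=(-2.1691)
step 19: x0=(0.6401) x1=(1.4056) x2=(-0.6198) x3=(-2.1825)
step 20: x0=(0.6570) x1=(1.4002) x2=(-0.6086) x3=(-2.1959)
step 21: x0=(0.6736) x1=(1.3952) x2=(-0.5974) x3=(-2.2092)
step 22: x0=(0.6894) x1=(1.3911) x2=(-0.5862) x3=(-2.2226)
step 23: x0=(0.7036) x1=(1.3889) x2=(-0.5748) x3=(-2.2360)
step 24: x0=(0.7151) x1=(1.3897) x2=(-0.5634) x3=(-2.2493)
step 25: x0=(0.7231) x1=(1.3946) x2=(-0.5519) x3=(-2.2626)
step 26: x0=(0.7273) x1=(1.4040) x2=(-0.5403) x3=(-2.2759)
step 27: x0=(0.7281) x1=(1.4172) x2=(-0.5287) x3=(-2.2893)
step 28: x0=(0.7266) x1=(1.4331) x2=(-0.5170) x3=(-2.3026)
step 29: x0=(0.7237) x1=(1.4506) x2=(-0.5051) x3=(-2.3159)
step 30: x0=(0.7201) x1=(1.4689) x2=(-0.4932) x3=(-2.3291)
step 31: x0=(0.7163) x1=(1.4874) x2=(-0.4812) x3=(-2.3424)
step 32: x0=(0.7125) x1=(1.5058) x2=(-0.4690) x3=(-2.3557)
step 33: x0=(0.7088) x1=(1.5240) x2=(-0.4567) x3=(-2.3690)
step 34: x0=(0.7054) x1=(1.5418) x2=(-0.4443) x3=(-2.3823)
step 35: x0=(0.7022) x1=(1.5593) x2=(-0.4317) x3=(-2.3955)
step 36: x0=(0.6992) x1=(1.5764) x2=(-0.4189) x3=(-2.4088)
step 37: x0=(0.6964) x1=(1.5932) x2=(-0.4060) x3=(-2.4220)
step 38: x0=(0.6938) x1=(1.6097) x2=(-0.3928) x3=(-2.4353)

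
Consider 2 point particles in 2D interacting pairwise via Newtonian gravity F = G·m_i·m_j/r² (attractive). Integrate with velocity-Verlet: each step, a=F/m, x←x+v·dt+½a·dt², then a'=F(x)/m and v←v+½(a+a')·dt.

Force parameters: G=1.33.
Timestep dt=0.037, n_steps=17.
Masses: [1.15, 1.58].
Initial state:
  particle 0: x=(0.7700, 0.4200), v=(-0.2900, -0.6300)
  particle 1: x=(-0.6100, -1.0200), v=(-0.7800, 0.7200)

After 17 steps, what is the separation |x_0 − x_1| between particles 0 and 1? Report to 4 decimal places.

step 0: x0=(0.7700, 0.4200) x1=(-0.6100, -1.0200)
step 1: x0=(0.7590, 0.3964) x1=(-0.6387, -0.9932)
step 2: x0=(0.7475, 0.3723) x1=(-0.6670, -0.9660)
step 3: x0=(0.7355, 0.3477) x1=(-0.6949, -0.9384)
step 4: x0=(0.7228, 0.3226) x1=(-0.7223, -0.9104)
step 5: x0=(0.7096, 0.2969) x1=(-0.7494, -0.8821)
step 6: x0=(0.6957, 0.2708) x1=(-0.7759, -0.8533)
step 7: x0=(0.6812, 0.2441) x1=(-0.8020, -0.8242)
step 8: x0=(0.6659, 0.2169) x1=(-0.8276, -0.7948)
step 9: x0=(0.6499, 0.1892) x1=(-0.8526, -0.7650)
step 10: x0=(0.6332, 0.1611) x1=(-0.8771, -0.7348)
step 11: x0=(0.6157, 0.1324) x1=(-0.9010, -0.7043)
step 12: x0=(0.5973, 0.1033) x1=(-0.9243, -0.6734)
step 13: x0=(0.5780, 0.0738) x1=(-0.9470, -0.6423)
step 14: x0=(0.5578, 0.0438) x1=(-0.9690, -0.6108)
step 15: x0=(0.5367, 0.0134) x1=(-0.9902, -0.5790)
step 16: x0=(0.5146, -0.0174) x1=(-1.0108, -0.5469)
step 17: x0=(0.4914, -0.0485) x1=(-1.0306, -0.5146)

1.5918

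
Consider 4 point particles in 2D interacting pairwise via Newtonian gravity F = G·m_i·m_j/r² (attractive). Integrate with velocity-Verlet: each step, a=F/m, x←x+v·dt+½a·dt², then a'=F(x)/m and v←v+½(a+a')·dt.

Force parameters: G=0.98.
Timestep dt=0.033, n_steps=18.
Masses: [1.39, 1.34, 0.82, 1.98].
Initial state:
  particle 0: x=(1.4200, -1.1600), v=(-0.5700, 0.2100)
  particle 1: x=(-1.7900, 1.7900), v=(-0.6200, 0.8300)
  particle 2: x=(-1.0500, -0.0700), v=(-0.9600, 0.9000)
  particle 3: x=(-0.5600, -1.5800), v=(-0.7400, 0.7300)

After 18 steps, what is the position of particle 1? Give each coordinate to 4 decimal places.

(-2.1278, 2.2150)

step 0: x0=(1.4200, -1.1600) x1=(-1.7900, 1.7900) x2=(-1.0500, -0.0700) x3=(-0.5600, -1.5800)
step 1: x0=(1.4009, -1.1531) x1=(-1.8104, 1.8172) x2=(-1.0815, -0.0406) x3=(-0.5843, -1.5557)
step 2: x0=(1.3810, -1.1462) x1=(-1.8305, 1.8440) x2=(-1.1127, -0.0117) x3=(-0.6084, -1.5308)
step 3: x0=(1.3606, -1.1392) x1=(-1.8505, 1.8703) x2=(-1.1436, 0.0167) x3=(-0.6323, -1.5055)
step 4: x0=(1.3394, -1.1323) x1=(-1.8703, 1.8963) x2=(-1.1742, 0.0445) x3=(-0.6560, -1.4796)
step 5: x0=(1.3176, -1.1254) x1=(-1.8899, 1.9218) x2=(-1.2045, 0.0718) x3=(-0.6795, -1.4533)
step 6: x0=(1.2951, -1.1184) x1=(-1.9093, 1.9469) x2=(-1.2345, 0.0987) x3=(-0.7028, -1.4265)
step 7: x0=(1.2720, -1.1114) x1=(-1.9285, 1.9716) x2=(-1.2642, 0.1250) x3=(-0.7258, -1.3992)
step 8: x0=(1.2482, -1.1044) x1=(-1.9476, 1.9959) x2=(-1.2935, 0.1508) x3=(-0.7487, -1.3715)
step 9: x0=(1.2238, -1.0974) x1=(-1.9664, 2.0197) x2=(-1.3226, 0.1762) x3=(-0.7713, -1.3432)
step 10: x0=(1.1986, -1.0903) x1=(-1.9851, 2.0431) x2=(-1.3513, 0.2010) x3=(-0.7937, -1.3145)
step 11: x0=(1.1728, -1.0832) x1=(-2.0036, 2.0661) x2=(-1.3797, 0.2254) x3=(-0.8159, -1.2854)
step 12: x0=(1.1463, -1.0761) x1=(-2.0219, 2.0887) x2=(-1.4078, 0.2493) x3=(-0.8379, -1.2558)
step 13: x0=(1.1192, -1.0689) x1=(-2.0400, 2.1108) x2=(-1.4355, 0.2727) x3=(-0.8597, -1.2257)
step 14: x0=(1.0914, -1.0616) x1=(-2.0579, 2.1325) x2=(-1.4630, 0.2956) x3=(-0.8813, -1.1952)
step 15: x0=(1.0629, -1.0543) x1=(-2.0757, 2.1538) x2=(-1.4901, 0.3180) x3=(-0.9026, -1.1642)
step 16: x0=(1.0337, -1.0469) x1=(-2.0932, 2.1746) x2=(-1.5168, 0.3399) x3=(-0.9237, -1.1328)
step 17: x0=(1.0038, -1.0395) x1=(-2.1106, 2.1950) x2=(-1.5432, 0.3614) x3=(-0.9446, -1.1009)
step 18: x0=(0.9732, -1.0319) x1=(-2.1278, 2.2150) x2=(-1.5692, 0.3823) x3=(-0.9653, -1.0686)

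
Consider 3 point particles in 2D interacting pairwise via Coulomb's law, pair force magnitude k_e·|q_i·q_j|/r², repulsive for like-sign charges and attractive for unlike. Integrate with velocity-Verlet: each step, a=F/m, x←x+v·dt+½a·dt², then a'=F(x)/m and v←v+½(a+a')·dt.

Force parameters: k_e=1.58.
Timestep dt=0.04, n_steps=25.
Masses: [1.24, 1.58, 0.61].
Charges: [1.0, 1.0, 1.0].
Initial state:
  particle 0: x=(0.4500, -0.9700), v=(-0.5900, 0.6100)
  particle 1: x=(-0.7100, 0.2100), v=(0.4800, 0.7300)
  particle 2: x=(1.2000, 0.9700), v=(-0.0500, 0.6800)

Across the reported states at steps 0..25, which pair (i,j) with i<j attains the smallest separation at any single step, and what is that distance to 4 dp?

pair (0,1), distance 1.5172

step 0: x0=(0.4500, -0.9700) x1=(-0.7100, 0.2100) x2=(1.2000, 0.9700)
step 1: x0=(0.4266, -0.9461) x1=(-0.6912, 0.2393) x2=(1.1986, 0.9978)
step 2: x0=(0.4035, -0.9232) x1=(-0.6731, 0.2690) x2=(1.1985, 1.0269)
step 3: x0=(0.3808, -0.9013) x1=(-0.6559, 0.2989) x2=(1.1997, 1.0572)
step 4: x0=(0.3584, -0.8804) x1=(-0.6394, 0.3292) x2=(1.2022, 1.0888)
step 5: x0=(0.3364, -0.8605) x1=(-0.6237, 0.3598) x2=(1.2061, 1.1216)
step 6: x0=(0.3148, -0.8418) x1=(-0.6088, 0.3908) x2=(1.2112, 1.1556)
step 7: x0=(0.2935, -0.8241) x1=(-0.5946, 0.4222) x2=(1.2177, 1.1908)
step 8: x0=(0.2725, -0.8075) x1=(-0.5813, 0.4539) x2=(1.2256, 1.2272)
step 9: x0=(0.2518, -0.7920) x1=(-0.5687, 0.4861) x2=(1.2347, 1.2648)
step 10: x0=(0.2315, -0.7775) x1=(-0.5569, 0.5187) x2=(1.2452, 1.3035)
step 11: x0=(0.2114, -0.7642) x1=(-0.5458, 0.5517) x2=(1.2570, 1.3433)
step 12: x0=(0.1916, -0.7520) x1=(-0.5354, 0.5852) x2=(1.2702, 1.3842)
step 13: x0=(0.1721, -0.7409) x1=(-0.5258, 0.6191) x2=(1.2846, 1.4262)
step 14: x0=(0.1528, -0.7308) x1=(-0.5168, 0.6534) x2=(1.3003, 1.4693)
step 15: x0=(0.1337, -0.7218) x1=(-0.5085, 0.6882) x2=(1.3173, 1.5134)
step 16: x0=(0.1149, -0.7139) x1=(-0.5008, 0.7234) x2=(1.3355, 1.5585)
step 17: x0=(0.0962, -0.7070) x1=(-0.4938, 0.7591) x2=(1.3549, 1.6045)
step 18: x0=(0.0777, -0.7012) x1=(-0.4873, 0.7952) x2=(1.3756, 1.6515)
step 19: x0=(0.0593, -0.6963) x1=(-0.4814, 0.8317) x2=(1.3974, 1.6994)
step 20: x0=(0.0411, -0.6924) x1=(-0.4760, 0.8687) x2=(1.4203, 1.7482)
step 21: x0=(0.0230, -0.6894) x1=(-0.4712, 0.9060) x2=(1.4444, 1.7978)
step 22: x0=(0.0049, -0.6873) x1=(-0.4669, 0.9438) x2=(1.4696, 1.8483)
step 23: x0=(-0.0130, -0.6862) x1=(-0.4630, 0.9819) x2=(1.4958, 1.8996)
step 24: x0=(-0.0309, -0.6859) x1=(-0.4596, 1.0204) x2=(1.5231, 1.9517)
step 25: x0=(-0.0487, -0.6864) x1=(-0.4566, 1.0593) x2=(1.5514, 2.0045)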